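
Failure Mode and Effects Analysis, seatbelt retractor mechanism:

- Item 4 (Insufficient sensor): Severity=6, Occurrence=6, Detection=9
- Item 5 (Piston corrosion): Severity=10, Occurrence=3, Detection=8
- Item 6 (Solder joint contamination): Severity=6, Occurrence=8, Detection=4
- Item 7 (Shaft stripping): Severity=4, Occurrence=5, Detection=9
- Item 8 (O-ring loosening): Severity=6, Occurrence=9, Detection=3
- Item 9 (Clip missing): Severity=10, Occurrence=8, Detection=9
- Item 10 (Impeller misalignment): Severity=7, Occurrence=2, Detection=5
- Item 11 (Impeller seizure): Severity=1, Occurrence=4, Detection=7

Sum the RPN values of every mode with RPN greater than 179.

RPN = Severity × Occurrence × Detection:
  Item 4: 6 × 6 × 9 = 324
  Item 5: 10 × 3 × 8 = 240
  Item 6: 6 × 8 × 4 = 192
  Item 7: 4 × 5 × 9 = 180
  Item 8: 6 × 9 × 3 = 162
  Item 9: 10 × 8 × 9 = 720
  Item 10: 7 × 2 × 5 = 70
  Item 11: 1 × 4 × 7 = 28
RPN > 179: Item 4 (324), Item 5 (240), Item 6 (192), Item 7 (180), Item 9 (720).
Sum: 324 + 240 + 192 + 180 + 720 = 1656.

1656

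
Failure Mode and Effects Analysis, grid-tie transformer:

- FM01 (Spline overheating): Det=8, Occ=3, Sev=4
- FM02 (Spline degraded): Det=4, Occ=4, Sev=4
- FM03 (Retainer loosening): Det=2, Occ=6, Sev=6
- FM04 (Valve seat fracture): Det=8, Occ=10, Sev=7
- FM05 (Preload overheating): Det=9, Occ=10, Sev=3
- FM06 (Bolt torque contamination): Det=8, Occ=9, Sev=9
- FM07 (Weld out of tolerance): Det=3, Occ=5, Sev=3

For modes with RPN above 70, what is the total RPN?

1646

RPN = Severity × Occurrence × Detection:
  FM01: 4 × 3 × 8 = 96
  FM02: 4 × 4 × 4 = 64
  FM03: 6 × 6 × 2 = 72
  FM04: 7 × 10 × 8 = 560
  FM05: 3 × 10 × 9 = 270
  FM06: 9 × 9 × 8 = 648
  FM07: 3 × 5 × 3 = 45
RPN > 70: FM01 (96), FM03 (72), FM04 (560), FM05 (270), FM06 (648).
Sum: 96 + 72 + 560 + 270 + 648 = 1646.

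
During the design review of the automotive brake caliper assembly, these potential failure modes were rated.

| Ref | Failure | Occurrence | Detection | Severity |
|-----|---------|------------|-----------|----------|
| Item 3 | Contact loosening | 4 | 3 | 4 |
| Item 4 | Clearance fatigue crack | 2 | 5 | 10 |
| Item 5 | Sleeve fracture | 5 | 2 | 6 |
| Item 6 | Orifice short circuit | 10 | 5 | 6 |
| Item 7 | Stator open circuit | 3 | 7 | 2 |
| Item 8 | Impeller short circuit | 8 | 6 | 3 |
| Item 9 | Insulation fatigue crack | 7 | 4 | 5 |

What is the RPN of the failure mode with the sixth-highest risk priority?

RPN = Severity × Occurrence × Detection:
  Item 3: 4 × 4 × 3 = 48
  Item 4: 10 × 2 × 5 = 100
  Item 5: 6 × 5 × 2 = 60
  Item 6: 6 × 10 × 5 = 300
  Item 7: 2 × 3 × 7 = 42
  Item 8: 3 × 8 × 6 = 144
  Item 9: 5 × 7 × 4 = 140
Sorted descending: 300, 144, 140, 100, 60, 48, 42.
The sixth-highest RPN is 48 (Item 3).

48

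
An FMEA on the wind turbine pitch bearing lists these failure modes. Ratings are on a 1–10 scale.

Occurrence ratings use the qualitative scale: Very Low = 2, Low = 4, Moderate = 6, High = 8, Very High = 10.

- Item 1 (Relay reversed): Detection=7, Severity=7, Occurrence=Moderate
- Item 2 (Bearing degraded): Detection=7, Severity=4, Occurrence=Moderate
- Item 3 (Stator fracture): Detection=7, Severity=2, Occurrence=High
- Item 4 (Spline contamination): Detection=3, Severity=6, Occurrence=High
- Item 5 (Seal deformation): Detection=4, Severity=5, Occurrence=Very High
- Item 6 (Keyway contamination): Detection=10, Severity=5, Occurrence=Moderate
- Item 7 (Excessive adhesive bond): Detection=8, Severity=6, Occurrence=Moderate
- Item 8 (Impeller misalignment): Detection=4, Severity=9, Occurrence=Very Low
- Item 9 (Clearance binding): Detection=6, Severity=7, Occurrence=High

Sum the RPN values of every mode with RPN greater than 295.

RPN = Severity × Occurrence × Detection:
  Item 1: 7 × 6 × 7 = 294
  Item 2: 4 × 6 × 7 = 168
  Item 3: 2 × 8 × 7 = 112
  Item 4: 6 × 8 × 3 = 144
  Item 5: 5 × 10 × 4 = 200
  Item 6: 5 × 6 × 10 = 300
  Item 7: 6 × 6 × 8 = 288
  Item 8: 9 × 2 × 4 = 72
  Item 9: 7 × 8 × 6 = 336
RPN > 295: Item 6 (300), Item 9 (336).
Sum: 300 + 336 = 636.

636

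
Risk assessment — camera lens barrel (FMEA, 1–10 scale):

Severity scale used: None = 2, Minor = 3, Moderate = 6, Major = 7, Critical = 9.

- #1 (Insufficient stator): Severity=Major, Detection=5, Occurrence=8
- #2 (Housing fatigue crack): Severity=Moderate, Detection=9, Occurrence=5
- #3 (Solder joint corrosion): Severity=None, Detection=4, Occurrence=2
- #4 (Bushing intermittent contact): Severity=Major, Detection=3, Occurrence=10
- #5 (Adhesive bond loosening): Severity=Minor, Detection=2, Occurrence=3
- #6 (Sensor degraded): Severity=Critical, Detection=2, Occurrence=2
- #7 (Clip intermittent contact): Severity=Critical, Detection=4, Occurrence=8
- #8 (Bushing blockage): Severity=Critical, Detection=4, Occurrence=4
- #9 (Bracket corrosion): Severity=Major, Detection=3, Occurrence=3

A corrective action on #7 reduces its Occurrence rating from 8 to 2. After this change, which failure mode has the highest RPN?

RPN = Severity × Occurrence × Detection:
  #1: 7 × 8 × 5 = 280
  #2: 6 × 5 × 9 = 270
  #3: 2 × 2 × 4 = 16
  #4: 7 × 10 × 3 = 210
  #5: 3 × 3 × 2 = 18
  #6: 9 × 2 × 2 = 36
  #7: 9 × 8 × 4 = 288
  #8: 9 × 4 × 4 = 144
  #9: 7 × 3 × 3 = 63
After action: #7 → 9 × 2 × 4 = 72.
Revised RPNs: #1=280, #2=270, #4=210, #8=144, #7=72, #9=63, #6=36, #5=18, #3=16.
Highest is now #1 (280).

#1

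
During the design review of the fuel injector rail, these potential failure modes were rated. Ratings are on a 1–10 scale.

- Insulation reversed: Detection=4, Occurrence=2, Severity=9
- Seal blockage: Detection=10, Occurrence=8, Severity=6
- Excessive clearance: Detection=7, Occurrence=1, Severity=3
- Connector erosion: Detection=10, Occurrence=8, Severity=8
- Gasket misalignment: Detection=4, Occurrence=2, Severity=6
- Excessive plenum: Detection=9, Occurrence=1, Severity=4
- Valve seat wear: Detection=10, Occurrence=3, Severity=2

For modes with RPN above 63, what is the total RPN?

RPN = Severity × Occurrence × Detection:
  Insulation reversed: 9 × 2 × 4 = 72
  Seal blockage: 6 × 8 × 10 = 480
  Excessive clearance: 3 × 1 × 7 = 21
  Connector erosion: 8 × 8 × 10 = 640
  Gasket misalignment: 6 × 2 × 4 = 48
  Excessive plenum: 4 × 1 × 9 = 36
  Valve seat wear: 2 × 3 × 10 = 60
RPN > 63: Insulation reversed (72), Seal blockage (480), Connector erosion (640).
Sum: 72 + 480 + 640 = 1192.

1192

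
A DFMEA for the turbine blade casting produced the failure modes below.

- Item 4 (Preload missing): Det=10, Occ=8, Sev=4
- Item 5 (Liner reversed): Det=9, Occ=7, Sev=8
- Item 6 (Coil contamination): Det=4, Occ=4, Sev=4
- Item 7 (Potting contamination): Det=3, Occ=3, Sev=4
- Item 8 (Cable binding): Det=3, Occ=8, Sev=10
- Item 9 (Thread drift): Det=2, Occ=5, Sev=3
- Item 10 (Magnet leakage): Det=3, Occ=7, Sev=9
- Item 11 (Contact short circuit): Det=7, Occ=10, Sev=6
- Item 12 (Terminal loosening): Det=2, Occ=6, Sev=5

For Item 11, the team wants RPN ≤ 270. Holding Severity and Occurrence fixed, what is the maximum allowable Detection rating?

4

Item 11: S=6, O=10, D=7 → current RPN = 420.
Fixed product = 60. Need 60 × D ≤ 270, so D ≤ 270/60 = 4.50.
Maximum integer Detection rating = 4 (gives RPN 240; D=5 would give 300 > 270).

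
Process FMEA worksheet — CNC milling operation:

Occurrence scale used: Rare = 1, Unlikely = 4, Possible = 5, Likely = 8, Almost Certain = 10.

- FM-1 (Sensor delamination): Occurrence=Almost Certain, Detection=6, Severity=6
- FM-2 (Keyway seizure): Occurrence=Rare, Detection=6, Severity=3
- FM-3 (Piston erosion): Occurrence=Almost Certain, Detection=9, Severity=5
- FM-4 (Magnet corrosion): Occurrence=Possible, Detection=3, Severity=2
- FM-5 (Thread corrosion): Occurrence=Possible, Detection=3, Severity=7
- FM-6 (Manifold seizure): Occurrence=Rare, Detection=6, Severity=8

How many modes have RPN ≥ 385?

RPN = Severity × Occurrence × Detection:
  FM-1: 6 × 10 × 6 = 360
  FM-2: 3 × 1 × 6 = 18
  FM-3: 5 × 10 × 9 = 450
  FM-4: 2 × 5 × 3 = 30
  FM-5: 7 × 5 × 3 = 105
  FM-6: 8 × 1 × 6 = 48
Modes with RPN ≥ 385: FM-3 (450) → 1.

1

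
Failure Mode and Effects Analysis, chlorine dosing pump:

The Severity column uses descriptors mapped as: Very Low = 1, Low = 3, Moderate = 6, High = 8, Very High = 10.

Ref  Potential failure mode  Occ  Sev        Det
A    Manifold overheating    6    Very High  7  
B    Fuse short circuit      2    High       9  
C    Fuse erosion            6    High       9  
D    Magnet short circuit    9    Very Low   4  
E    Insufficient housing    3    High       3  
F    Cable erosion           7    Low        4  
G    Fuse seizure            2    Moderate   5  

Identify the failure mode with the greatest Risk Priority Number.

RPN = Severity × Occurrence × Detection:
  A: 10 × 6 × 7 = 420
  B: 8 × 2 × 9 = 144
  C: 8 × 6 × 9 = 432
  D: 1 × 9 × 4 = 36
  E: 8 × 3 × 3 = 72
  F: 3 × 7 × 4 = 84
  G: 6 × 2 × 5 = 60
Highest RPN is 432 → C.

C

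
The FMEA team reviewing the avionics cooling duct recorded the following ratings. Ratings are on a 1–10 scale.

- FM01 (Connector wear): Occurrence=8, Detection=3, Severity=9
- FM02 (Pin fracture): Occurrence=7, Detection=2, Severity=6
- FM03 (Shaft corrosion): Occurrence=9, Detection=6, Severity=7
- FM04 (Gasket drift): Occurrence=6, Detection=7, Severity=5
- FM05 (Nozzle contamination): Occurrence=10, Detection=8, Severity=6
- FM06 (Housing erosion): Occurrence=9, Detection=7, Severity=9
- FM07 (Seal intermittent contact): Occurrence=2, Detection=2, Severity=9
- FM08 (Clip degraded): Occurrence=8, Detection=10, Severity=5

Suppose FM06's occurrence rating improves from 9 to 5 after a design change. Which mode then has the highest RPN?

RPN = Severity × Occurrence × Detection:
  FM01: 9 × 8 × 3 = 216
  FM02: 6 × 7 × 2 = 84
  FM03: 7 × 9 × 6 = 378
  FM04: 5 × 6 × 7 = 210
  FM05: 6 × 10 × 8 = 480
  FM06: 9 × 9 × 7 = 567
  FM07: 9 × 2 × 2 = 36
  FM08: 5 × 8 × 10 = 400
After action: FM06 → 9 × 5 × 7 = 315.
Revised RPNs: FM05=480, FM08=400, FM03=378, FM06=315, FM01=216, FM04=210, FM02=84, FM07=36.
Highest is now FM05 (480).

FM05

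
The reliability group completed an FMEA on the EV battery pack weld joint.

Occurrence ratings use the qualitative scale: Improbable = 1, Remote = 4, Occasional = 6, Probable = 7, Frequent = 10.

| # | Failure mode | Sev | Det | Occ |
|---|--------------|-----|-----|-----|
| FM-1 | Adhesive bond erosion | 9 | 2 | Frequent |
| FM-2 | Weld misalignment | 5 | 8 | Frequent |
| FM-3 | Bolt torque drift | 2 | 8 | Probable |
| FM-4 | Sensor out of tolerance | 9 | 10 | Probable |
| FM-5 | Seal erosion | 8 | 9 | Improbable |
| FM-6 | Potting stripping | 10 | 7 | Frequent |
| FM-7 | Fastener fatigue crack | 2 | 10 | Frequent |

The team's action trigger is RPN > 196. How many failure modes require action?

RPN = Severity × Occurrence × Detection:
  FM-1: 9 × 10 × 2 = 180
  FM-2: 5 × 10 × 8 = 400
  FM-3: 2 × 7 × 8 = 112
  FM-4: 9 × 7 × 10 = 630
  FM-5: 8 × 1 × 9 = 72
  FM-6: 10 × 10 × 7 = 700
  FM-7: 2 × 10 × 10 = 200
Modes with RPN > 196: FM-2 (400), FM-4 (630), FM-6 (700), FM-7 (200) → 4.

4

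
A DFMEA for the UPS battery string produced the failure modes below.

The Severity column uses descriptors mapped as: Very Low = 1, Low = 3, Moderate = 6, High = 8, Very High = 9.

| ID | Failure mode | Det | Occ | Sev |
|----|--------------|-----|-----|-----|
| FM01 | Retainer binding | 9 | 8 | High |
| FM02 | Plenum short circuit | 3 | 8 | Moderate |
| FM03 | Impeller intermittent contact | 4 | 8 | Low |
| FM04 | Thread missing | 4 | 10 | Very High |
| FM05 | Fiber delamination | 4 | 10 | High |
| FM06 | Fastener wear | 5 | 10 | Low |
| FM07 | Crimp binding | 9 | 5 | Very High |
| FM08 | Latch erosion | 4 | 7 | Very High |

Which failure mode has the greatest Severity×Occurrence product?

Criticality = Severity × Occurrence:
  FM01: 8 × 8 = 64
  FM02: 6 × 8 = 48
  FM03: 3 × 8 = 24
  FM04: 9 × 10 = 90
  FM05: 8 × 10 = 80
  FM06: 3 × 10 = 30
  FM07: 9 × 5 = 45
  FM08: 9 × 7 = 63
Highest criticality is 90 → FM04.

FM04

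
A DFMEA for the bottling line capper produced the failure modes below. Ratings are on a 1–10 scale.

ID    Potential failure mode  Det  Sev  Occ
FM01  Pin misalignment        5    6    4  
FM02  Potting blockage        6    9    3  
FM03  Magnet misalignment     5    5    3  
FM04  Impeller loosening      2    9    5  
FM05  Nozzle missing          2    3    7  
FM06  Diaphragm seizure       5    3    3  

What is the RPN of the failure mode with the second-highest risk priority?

RPN = Severity × Occurrence × Detection:
  FM01: 6 × 4 × 5 = 120
  FM02: 9 × 3 × 6 = 162
  FM03: 5 × 3 × 5 = 75
  FM04: 9 × 5 × 2 = 90
  FM05: 3 × 7 × 2 = 42
  FM06: 3 × 3 × 5 = 45
Sorted descending: 162, 120, 90, 75, 45, 42.
The second-highest RPN is 120 (FM01).

120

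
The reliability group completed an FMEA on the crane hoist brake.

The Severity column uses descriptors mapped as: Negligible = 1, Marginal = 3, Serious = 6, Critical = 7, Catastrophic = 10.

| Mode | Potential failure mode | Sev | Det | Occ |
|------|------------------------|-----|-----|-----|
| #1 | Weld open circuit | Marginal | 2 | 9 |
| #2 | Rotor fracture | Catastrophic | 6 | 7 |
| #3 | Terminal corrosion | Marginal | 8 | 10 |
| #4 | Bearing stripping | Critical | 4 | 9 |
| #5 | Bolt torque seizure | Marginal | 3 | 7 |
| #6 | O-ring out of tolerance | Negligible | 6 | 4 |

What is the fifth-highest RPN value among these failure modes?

54

RPN = Severity × Occurrence × Detection:
  #1: 3 × 9 × 2 = 54
  #2: 10 × 7 × 6 = 420
  #3: 3 × 10 × 8 = 240
  #4: 7 × 9 × 4 = 252
  #5: 3 × 7 × 3 = 63
  #6: 1 × 4 × 6 = 24
Sorted descending: 420, 252, 240, 63, 54, 24.
The fifth-highest RPN is 54 (#1).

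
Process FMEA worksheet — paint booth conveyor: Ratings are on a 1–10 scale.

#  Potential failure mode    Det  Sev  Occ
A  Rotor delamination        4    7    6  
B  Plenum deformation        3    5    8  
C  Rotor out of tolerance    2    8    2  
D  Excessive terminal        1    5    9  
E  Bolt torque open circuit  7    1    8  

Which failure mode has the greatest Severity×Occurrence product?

Criticality = Severity × Occurrence:
  A: 7 × 6 = 42
  B: 5 × 8 = 40
  C: 8 × 2 = 16
  D: 5 × 9 = 45
  E: 1 × 8 = 8
Highest criticality is 45 → D.

D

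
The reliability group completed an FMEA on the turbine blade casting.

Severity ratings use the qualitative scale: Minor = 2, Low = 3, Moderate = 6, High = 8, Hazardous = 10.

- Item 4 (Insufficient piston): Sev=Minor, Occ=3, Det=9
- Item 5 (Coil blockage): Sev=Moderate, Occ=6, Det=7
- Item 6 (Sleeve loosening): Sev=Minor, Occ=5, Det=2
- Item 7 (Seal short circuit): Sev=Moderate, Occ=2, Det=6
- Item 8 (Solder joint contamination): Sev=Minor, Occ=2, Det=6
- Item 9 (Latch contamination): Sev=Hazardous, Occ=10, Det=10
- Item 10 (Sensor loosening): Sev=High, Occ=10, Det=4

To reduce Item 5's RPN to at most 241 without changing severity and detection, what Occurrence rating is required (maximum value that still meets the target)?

5

Item 5: S=6, O=6, D=7 → current RPN = 252.
Fixed product = 42. Need 42 × O ≤ 241, so O ≤ 241/42 = 5.74.
Maximum integer Occurrence rating = 5 (gives RPN 210; O=6 would give 252 > 241).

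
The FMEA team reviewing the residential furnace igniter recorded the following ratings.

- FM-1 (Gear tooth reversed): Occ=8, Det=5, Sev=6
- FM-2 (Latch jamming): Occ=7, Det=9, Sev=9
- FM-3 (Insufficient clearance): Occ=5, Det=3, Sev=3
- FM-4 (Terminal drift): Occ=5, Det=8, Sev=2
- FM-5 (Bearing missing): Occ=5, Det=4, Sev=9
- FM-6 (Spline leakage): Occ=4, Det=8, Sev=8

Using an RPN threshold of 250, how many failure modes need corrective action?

2

RPN = Severity × Occurrence × Detection:
  FM-1: 6 × 8 × 5 = 240
  FM-2: 9 × 7 × 9 = 567
  FM-3: 3 × 5 × 3 = 45
  FM-4: 2 × 5 × 8 = 80
  FM-5: 9 × 5 × 4 = 180
  FM-6: 8 × 4 × 8 = 256
Modes with RPN ≥ 250: FM-2 (567), FM-6 (256) → 2.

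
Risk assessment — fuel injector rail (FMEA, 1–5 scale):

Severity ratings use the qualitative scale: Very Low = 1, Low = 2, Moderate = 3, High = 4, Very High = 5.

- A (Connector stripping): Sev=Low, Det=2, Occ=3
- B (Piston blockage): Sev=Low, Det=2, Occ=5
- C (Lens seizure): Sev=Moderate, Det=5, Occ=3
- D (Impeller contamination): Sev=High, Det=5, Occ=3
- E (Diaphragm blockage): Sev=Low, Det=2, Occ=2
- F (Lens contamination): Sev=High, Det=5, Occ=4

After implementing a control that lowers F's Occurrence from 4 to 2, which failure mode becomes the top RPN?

D

RPN = Severity × Occurrence × Detection:
  A: 2 × 3 × 2 = 12
  B: 2 × 5 × 2 = 20
  C: 3 × 3 × 5 = 45
  D: 4 × 3 × 5 = 60
  E: 2 × 2 × 2 = 8
  F: 4 × 4 × 5 = 80
After action: F → 4 × 2 × 5 = 40.
Revised RPNs: D=60, C=45, F=40, B=20, A=12, E=8.
Highest is now D (60).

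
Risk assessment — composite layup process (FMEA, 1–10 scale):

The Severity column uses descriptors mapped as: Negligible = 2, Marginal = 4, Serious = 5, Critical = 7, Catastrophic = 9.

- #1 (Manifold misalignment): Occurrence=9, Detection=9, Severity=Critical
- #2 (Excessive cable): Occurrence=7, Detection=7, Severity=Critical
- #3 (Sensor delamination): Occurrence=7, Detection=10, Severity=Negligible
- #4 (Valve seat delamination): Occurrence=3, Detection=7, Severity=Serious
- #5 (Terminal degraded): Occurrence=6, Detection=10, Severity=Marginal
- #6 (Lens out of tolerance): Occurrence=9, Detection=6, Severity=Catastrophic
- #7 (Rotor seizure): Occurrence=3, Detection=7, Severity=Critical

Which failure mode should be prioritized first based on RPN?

#1

RPN = Severity × Occurrence × Detection:
  #1: 7 × 9 × 9 = 567
  #2: 7 × 7 × 7 = 343
  #3: 2 × 7 × 10 = 140
  #4: 5 × 3 × 7 = 105
  #5: 4 × 6 × 10 = 240
  #6: 9 × 9 × 6 = 486
  #7: 7 × 3 × 7 = 147
Highest RPN is 567 → #1.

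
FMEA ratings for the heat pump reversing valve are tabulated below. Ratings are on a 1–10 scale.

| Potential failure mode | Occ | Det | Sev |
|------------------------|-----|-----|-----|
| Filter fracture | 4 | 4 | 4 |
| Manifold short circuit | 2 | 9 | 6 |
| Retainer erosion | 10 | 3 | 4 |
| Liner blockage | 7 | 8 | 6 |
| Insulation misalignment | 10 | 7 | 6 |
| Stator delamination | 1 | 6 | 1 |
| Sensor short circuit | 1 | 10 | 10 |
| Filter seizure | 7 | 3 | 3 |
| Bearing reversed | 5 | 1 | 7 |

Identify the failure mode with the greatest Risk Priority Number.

RPN = Severity × Occurrence × Detection:
  Filter fracture: 4 × 4 × 4 = 64
  Manifold short circuit: 6 × 2 × 9 = 108
  Retainer erosion: 4 × 10 × 3 = 120
  Liner blockage: 6 × 7 × 8 = 336
  Insulation misalignment: 6 × 10 × 7 = 420
  Stator delamination: 1 × 1 × 6 = 6
  Sensor short circuit: 10 × 1 × 10 = 100
  Filter seizure: 3 × 7 × 3 = 63
  Bearing reversed: 7 × 5 × 1 = 35
Highest RPN is 420 → Insulation misalignment.

Insulation misalignment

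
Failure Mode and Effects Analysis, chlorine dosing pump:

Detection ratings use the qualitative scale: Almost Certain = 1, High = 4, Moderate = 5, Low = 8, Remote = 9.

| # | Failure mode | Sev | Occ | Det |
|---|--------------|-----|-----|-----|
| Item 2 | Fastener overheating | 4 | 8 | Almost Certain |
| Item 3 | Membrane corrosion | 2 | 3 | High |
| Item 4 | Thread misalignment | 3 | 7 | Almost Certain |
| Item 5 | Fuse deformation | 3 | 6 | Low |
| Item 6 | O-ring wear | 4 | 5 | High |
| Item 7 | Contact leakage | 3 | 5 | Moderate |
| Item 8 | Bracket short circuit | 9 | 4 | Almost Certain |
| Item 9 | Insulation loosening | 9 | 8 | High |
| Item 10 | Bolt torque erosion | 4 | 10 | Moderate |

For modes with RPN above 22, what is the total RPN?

879

RPN = Severity × Occurrence × Detection:
  Item 2: 4 × 8 × 1 = 32
  Item 3: 2 × 3 × 4 = 24
  Item 4: 3 × 7 × 1 = 21
  Item 5: 3 × 6 × 8 = 144
  Item 6: 4 × 5 × 4 = 80
  Item 7: 3 × 5 × 5 = 75
  Item 8: 9 × 4 × 1 = 36
  Item 9: 9 × 8 × 4 = 288
  Item 10: 4 × 10 × 5 = 200
RPN > 22: Item 2 (32), Item 3 (24), Item 5 (144), Item 6 (80), Item 7 (75), Item 8 (36), Item 9 (288), Item 10 (200).
Sum: 32 + 24 + 144 + 80 + 75 + 36 + 288 + 200 = 879.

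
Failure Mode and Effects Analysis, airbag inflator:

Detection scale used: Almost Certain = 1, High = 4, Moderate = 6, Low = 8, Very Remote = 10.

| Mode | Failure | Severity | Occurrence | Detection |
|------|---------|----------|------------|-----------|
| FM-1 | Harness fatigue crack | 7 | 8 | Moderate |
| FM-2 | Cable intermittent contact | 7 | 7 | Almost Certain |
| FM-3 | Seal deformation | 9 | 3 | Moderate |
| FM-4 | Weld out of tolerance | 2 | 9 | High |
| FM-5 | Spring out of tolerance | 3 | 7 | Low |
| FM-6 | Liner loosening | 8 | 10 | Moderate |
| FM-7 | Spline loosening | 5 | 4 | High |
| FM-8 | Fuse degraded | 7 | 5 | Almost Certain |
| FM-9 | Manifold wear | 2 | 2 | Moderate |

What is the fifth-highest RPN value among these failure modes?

RPN = Severity × Occurrence × Detection:
  FM-1: 7 × 8 × 6 = 336
  FM-2: 7 × 7 × 1 = 49
  FM-3: 9 × 3 × 6 = 162
  FM-4: 2 × 9 × 4 = 72
  FM-5: 3 × 7 × 8 = 168
  FM-6: 8 × 10 × 6 = 480
  FM-7: 5 × 4 × 4 = 80
  FM-8: 7 × 5 × 1 = 35
  FM-9: 2 × 2 × 6 = 24
Sorted descending: 480, 336, 168, 162, 80, 72, 49, 35, 24.
The fifth-highest RPN is 80 (FM-7).

80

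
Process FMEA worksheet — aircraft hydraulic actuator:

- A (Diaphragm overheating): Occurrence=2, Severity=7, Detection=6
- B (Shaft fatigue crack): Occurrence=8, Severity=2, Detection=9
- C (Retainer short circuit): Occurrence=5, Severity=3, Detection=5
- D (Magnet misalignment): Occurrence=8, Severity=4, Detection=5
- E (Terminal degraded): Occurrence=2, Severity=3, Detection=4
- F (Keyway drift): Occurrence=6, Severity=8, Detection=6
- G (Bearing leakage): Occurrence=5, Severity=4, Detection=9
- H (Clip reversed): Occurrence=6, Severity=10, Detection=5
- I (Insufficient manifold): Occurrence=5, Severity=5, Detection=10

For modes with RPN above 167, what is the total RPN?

RPN = Severity × Occurrence × Detection:
  A: 7 × 2 × 6 = 84
  B: 2 × 8 × 9 = 144
  C: 3 × 5 × 5 = 75
  D: 4 × 8 × 5 = 160
  E: 3 × 2 × 4 = 24
  F: 8 × 6 × 6 = 288
  G: 4 × 5 × 9 = 180
  H: 10 × 6 × 5 = 300
  I: 5 × 5 × 10 = 250
RPN > 167: F (288), G (180), H (300), I (250).
Sum: 288 + 180 + 300 + 250 = 1018.

1018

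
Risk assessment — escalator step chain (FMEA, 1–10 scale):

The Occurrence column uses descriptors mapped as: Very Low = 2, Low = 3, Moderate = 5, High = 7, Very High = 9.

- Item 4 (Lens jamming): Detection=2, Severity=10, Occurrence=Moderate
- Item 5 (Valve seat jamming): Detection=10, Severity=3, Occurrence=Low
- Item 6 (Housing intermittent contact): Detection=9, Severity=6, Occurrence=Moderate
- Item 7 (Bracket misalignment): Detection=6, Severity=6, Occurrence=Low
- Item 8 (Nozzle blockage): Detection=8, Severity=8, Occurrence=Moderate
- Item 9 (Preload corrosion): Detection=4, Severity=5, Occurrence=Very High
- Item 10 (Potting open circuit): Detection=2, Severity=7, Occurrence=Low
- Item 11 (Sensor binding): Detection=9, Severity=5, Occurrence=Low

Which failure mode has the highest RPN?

RPN = Severity × Occurrence × Detection:
  Item 4: 10 × 5 × 2 = 100
  Item 5: 3 × 3 × 10 = 90
  Item 6: 6 × 5 × 9 = 270
  Item 7: 6 × 3 × 6 = 108
  Item 8: 8 × 5 × 8 = 320
  Item 9: 5 × 9 × 4 = 180
  Item 10: 7 × 3 × 2 = 42
  Item 11: 5 × 3 × 9 = 135
Highest RPN is 320 → Item 8.

Item 8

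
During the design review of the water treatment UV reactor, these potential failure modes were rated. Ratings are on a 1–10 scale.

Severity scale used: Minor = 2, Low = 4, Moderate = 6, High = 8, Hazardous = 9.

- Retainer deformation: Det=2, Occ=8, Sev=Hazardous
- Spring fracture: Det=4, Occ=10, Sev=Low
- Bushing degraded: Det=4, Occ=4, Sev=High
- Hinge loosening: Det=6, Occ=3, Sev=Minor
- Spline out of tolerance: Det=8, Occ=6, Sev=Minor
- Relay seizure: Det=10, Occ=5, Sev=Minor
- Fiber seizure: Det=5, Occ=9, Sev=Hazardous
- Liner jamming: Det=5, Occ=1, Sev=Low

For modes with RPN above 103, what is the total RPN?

RPN = Severity × Occurrence × Detection:
  Retainer deformation: 9 × 8 × 2 = 144
  Spring fracture: 4 × 10 × 4 = 160
  Bushing degraded: 8 × 4 × 4 = 128
  Hinge loosening: 2 × 3 × 6 = 36
  Spline out of tolerance: 2 × 6 × 8 = 96
  Relay seizure: 2 × 5 × 10 = 100
  Fiber seizure: 9 × 9 × 5 = 405
  Liner jamming: 4 × 1 × 5 = 20
RPN > 103: Retainer deformation (144), Spring fracture (160), Bushing degraded (128), Fiber seizure (405).
Sum: 144 + 160 + 128 + 405 = 837.

837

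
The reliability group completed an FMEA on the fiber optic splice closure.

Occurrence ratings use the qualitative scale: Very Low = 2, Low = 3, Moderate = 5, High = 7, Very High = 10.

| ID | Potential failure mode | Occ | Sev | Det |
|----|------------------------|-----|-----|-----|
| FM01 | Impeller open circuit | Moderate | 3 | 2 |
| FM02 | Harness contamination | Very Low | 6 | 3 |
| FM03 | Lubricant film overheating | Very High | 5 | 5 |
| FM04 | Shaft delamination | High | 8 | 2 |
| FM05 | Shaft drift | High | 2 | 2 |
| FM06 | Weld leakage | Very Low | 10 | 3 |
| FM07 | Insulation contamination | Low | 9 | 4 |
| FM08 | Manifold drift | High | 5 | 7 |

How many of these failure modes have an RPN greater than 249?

1

RPN = Severity × Occurrence × Detection:
  FM01: 3 × 5 × 2 = 30
  FM02: 6 × 2 × 3 = 36
  FM03: 5 × 10 × 5 = 250
  FM04: 8 × 7 × 2 = 112
  FM05: 2 × 7 × 2 = 28
  FM06: 10 × 2 × 3 = 60
  FM07: 9 × 3 × 4 = 108
  FM08: 5 × 7 × 7 = 245
Modes with RPN > 249: FM03 (250) → 1.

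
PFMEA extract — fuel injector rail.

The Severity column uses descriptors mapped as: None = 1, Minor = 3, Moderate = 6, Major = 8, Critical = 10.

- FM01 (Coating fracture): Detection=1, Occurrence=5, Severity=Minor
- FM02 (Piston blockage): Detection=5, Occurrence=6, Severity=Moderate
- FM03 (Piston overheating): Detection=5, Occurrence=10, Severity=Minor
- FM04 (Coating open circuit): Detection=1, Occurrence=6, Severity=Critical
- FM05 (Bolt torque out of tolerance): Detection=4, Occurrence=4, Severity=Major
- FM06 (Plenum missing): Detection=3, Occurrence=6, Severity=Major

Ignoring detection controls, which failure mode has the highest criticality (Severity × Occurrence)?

FM04

Criticality = Severity × Occurrence:
  FM01: 3 × 5 = 15
  FM02: 6 × 6 = 36
  FM03: 3 × 10 = 30
  FM04: 10 × 6 = 60
  FM05: 8 × 4 = 32
  FM06: 8 × 6 = 48
Highest criticality is 60 → FM04.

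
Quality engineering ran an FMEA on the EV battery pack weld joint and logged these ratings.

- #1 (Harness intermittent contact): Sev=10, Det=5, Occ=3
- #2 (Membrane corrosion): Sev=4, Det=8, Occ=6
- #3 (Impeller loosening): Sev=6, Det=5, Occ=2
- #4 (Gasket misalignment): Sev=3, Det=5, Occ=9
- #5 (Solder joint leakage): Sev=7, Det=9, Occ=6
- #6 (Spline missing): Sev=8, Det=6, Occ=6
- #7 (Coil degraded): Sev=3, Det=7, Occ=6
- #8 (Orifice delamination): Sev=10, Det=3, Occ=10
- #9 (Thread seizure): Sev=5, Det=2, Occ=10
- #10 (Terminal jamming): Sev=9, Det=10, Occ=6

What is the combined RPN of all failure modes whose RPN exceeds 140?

1848

RPN = Severity × Occurrence × Detection:
  #1: 10 × 3 × 5 = 150
  #2: 4 × 6 × 8 = 192
  #3: 6 × 2 × 5 = 60
  #4: 3 × 9 × 5 = 135
  #5: 7 × 6 × 9 = 378
  #6: 8 × 6 × 6 = 288
  #7: 3 × 6 × 7 = 126
  #8: 10 × 10 × 3 = 300
  #9: 5 × 10 × 2 = 100
  #10: 9 × 6 × 10 = 540
RPN > 140: #1 (150), #2 (192), #5 (378), #6 (288), #8 (300), #10 (540).
Sum: 150 + 192 + 378 + 288 + 300 + 540 = 1848.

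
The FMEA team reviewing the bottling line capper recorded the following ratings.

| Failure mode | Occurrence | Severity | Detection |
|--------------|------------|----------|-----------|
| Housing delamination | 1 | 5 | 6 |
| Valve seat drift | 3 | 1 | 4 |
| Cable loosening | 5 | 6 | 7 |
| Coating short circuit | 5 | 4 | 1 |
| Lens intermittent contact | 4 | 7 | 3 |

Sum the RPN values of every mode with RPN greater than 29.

324

RPN = Severity × Occurrence × Detection:
  Housing delamination: 5 × 1 × 6 = 30
  Valve seat drift: 1 × 3 × 4 = 12
  Cable loosening: 6 × 5 × 7 = 210
  Coating short circuit: 4 × 5 × 1 = 20
  Lens intermittent contact: 7 × 4 × 3 = 84
RPN > 29: Housing delamination (30), Cable loosening (210), Lens intermittent contact (84).
Sum: 30 + 210 + 84 = 324.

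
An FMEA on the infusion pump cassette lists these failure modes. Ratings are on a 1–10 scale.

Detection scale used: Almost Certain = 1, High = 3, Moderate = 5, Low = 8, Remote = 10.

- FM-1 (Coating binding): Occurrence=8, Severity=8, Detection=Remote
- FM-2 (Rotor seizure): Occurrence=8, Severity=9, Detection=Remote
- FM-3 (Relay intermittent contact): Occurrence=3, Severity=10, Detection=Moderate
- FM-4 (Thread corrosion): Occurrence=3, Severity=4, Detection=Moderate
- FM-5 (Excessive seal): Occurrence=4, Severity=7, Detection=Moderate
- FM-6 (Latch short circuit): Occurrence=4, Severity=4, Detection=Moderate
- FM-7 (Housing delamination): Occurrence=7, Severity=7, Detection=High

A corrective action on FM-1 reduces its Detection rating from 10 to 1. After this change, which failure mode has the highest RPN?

RPN = Severity × Occurrence × Detection:
  FM-1: 8 × 8 × 10 = 640
  FM-2: 9 × 8 × 10 = 720
  FM-3: 10 × 3 × 5 = 150
  FM-4: 4 × 3 × 5 = 60
  FM-5: 7 × 4 × 5 = 140
  FM-6: 4 × 4 × 5 = 80
  FM-7: 7 × 7 × 3 = 147
After action: FM-1 → 8 × 8 × 1 = 64.
Revised RPNs: FM-2=720, FM-3=150, FM-7=147, FM-5=140, FM-6=80, FM-1=64, FM-4=60.
Highest is now FM-2 (720).

FM-2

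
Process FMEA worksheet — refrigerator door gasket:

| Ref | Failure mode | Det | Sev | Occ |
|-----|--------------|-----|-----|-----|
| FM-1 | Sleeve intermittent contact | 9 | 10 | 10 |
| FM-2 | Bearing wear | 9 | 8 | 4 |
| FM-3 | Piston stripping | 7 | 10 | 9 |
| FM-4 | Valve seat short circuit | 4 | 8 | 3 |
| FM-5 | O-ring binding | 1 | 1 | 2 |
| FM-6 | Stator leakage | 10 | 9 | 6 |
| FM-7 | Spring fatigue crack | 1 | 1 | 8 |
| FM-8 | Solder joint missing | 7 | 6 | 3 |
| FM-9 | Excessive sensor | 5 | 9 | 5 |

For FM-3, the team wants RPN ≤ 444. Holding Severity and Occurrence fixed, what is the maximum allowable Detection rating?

4

FM-3: S=10, O=9, D=7 → current RPN = 630.
Fixed product = 90. Need 90 × D ≤ 444, so D ≤ 444/90 = 4.93.
Maximum integer Detection rating = 4 (gives RPN 360; D=5 would give 450 > 444).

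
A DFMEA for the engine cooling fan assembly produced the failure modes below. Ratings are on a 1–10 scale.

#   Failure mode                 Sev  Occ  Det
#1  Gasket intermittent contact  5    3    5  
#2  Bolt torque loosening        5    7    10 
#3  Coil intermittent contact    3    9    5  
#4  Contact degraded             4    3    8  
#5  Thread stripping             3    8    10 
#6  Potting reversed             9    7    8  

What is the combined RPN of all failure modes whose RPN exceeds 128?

RPN = Severity × Occurrence × Detection:
  #1: 5 × 3 × 5 = 75
  #2: 5 × 7 × 10 = 350
  #3: 3 × 9 × 5 = 135
  #4: 4 × 3 × 8 = 96
  #5: 3 × 8 × 10 = 240
  #6: 9 × 7 × 8 = 504
RPN > 128: #2 (350), #3 (135), #5 (240), #6 (504).
Sum: 350 + 135 + 240 + 504 = 1229.

1229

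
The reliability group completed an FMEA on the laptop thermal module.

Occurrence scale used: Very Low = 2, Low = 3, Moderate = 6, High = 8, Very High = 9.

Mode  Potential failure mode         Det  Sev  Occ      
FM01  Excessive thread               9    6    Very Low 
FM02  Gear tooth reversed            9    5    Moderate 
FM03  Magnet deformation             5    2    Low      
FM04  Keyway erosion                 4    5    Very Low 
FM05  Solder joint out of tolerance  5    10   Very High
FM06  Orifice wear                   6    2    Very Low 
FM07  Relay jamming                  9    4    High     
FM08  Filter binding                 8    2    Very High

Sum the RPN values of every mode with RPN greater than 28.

1330

RPN = Severity × Occurrence × Detection:
  FM01: 6 × 2 × 9 = 108
  FM02: 5 × 6 × 9 = 270
  FM03: 2 × 3 × 5 = 30
  FM04: 5 × 2 × 4 = 40
  FM05: 10 × 9 × 5 = 450
  FM06: 2 × 2 × 6 = 24
  FM07: 4 × 8 × 9 = 288
  FM08: 2 × 9 × 8 = 144
RPN > 28: FM01 (108), FM02 (270), FM03 (30), FM04 (40), FM05 (450), FM07 (288), FM08 (144).
Sum: 108 + 270 + 30 + 40 + 450 + 288 + 144 = 1330.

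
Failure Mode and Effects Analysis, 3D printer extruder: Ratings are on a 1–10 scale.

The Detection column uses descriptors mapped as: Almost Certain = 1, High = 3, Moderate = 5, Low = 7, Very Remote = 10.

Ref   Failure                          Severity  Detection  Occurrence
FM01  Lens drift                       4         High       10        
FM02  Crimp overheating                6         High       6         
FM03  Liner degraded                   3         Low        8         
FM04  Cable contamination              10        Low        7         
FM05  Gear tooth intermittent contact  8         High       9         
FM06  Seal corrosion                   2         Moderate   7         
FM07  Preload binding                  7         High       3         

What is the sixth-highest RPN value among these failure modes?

RPN = Severity × Occurrence × Detection:
  FM01: 4 × 10 × 3 = 120
  FM02: 6 × 6 × 3 = 108
  FM03: 3 × 8 × 7 = 168
  FM04: 10 × 7 × 7 = 490
  FM05: 8 × 9 × 3 = 216
  FM06: 2 × 7 × 5 = 70
  FM07: 7 × 3 × 3 = 63
Sorted descending: 490, 216, 168, 120, 108, 70, 63.
The sixth-highest RPN is 70 (FM06).

70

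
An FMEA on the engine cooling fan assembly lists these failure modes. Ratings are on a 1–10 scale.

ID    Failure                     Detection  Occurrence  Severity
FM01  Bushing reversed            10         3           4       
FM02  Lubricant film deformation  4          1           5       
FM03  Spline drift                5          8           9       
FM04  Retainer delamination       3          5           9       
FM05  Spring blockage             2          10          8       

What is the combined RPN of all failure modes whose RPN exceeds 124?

RPN = Severity × Occurrence × Detection:
  FM01: 4 × 3 × 10 = 120
  FM02: 5 × 1 × 4 = 20
  FM03: 9 × 8 × 5 = 360
  FM04: 9 × 5 × 3 = 135
  FM05: 8 × 10 × 2 = 160
RPN > 124: FM03 (360), FM04 (135), FM05 (160).
Sum: 360 + 135 + 160 = 655.

655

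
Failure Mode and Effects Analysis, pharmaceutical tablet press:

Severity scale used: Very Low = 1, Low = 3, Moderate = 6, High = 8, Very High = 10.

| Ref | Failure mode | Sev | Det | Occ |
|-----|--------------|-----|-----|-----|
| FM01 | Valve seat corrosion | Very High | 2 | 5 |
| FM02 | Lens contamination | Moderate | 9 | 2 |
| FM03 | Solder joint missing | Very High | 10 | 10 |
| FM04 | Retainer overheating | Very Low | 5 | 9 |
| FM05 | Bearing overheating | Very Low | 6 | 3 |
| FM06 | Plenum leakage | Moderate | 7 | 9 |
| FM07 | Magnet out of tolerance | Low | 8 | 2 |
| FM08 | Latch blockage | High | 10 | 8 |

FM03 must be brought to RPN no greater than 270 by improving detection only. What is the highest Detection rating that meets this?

FM03: S=10, O=10, D=10 → current RPN = 1000.
Fixed product = 100. Need 100 × D ≤ 270, so D ≤ 270/100 = 2.70.
Maximum integer Detection rating = 2 (gives RPN 200; D=3 would give 300 > 270).

2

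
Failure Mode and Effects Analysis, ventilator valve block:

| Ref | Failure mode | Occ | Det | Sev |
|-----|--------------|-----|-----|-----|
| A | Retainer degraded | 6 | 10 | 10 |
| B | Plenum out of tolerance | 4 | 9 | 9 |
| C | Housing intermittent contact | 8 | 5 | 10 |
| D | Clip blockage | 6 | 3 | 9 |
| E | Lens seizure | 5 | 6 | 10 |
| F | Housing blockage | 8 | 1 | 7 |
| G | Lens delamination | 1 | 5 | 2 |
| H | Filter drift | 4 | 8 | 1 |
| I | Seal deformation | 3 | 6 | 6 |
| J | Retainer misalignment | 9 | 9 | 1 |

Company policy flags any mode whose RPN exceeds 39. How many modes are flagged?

8

RPN = Severity × Occurrence × Detection:
  A: 10 × 6 × 10 = 600
  B: 9 × 4 × 9 = 324
  C: 10 × 8 × 5 = 400
  D: 9 × 6 × 3 = 162
  E: 10 × 5 × 6 = 300
  F: 7 × 8 × 1 = 56
  G: 2 × 1 × 5 = 10
  H: 1 × 4 × 8 = 32
  I: 6 × 3 × 6 = 108
  J: 1 × 9 × 9 = 81
Modes with RPN > 39: A (600), B (324), C (400), D (162), E (300), F (56), I (108), J (81) → 8.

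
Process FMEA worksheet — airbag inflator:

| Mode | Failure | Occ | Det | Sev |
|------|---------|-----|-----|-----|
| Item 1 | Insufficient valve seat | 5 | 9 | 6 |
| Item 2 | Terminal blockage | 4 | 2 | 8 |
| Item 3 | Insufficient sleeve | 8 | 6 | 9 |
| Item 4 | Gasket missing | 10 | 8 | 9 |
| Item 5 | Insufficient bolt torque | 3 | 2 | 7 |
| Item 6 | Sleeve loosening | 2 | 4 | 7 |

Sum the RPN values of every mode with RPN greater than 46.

RPN = Severity × Occurrence × Detection:
  Item 1: 6 × 5 × 9 = 270
  Item 2: 8 × 4 × 2 = 64
  Item 3: 9 × 8 × 6 = 432
  Item 4: 9 × 10 × 8 = 720
  Item 5: 7 × 3 × 2 = 42
  Item 6: 7 × 2 × 4 = 56
RPN > 46: Item 1 (270), Item 2 (64), Item 3 (432), Item 4 (720), Item 6 (56).
Sum: 270 + 64 + 432 + 720 + 56 = 1542.

1542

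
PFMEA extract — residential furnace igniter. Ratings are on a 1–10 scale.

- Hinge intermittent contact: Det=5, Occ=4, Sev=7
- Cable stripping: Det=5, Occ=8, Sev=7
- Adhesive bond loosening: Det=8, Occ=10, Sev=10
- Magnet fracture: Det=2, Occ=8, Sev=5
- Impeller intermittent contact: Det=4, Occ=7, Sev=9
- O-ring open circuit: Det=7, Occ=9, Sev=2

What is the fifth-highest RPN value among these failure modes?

RPN = Severity × Occurrence × Detection:
  Hinge intermittent contact: 7 × 4 × 5 = 140
  Cable stripping: 7 × 8 × 5 = 280
  Adhesive bond loosening: 10 × 10 × 8 = 800
  Magnet fracture: 5 × 8 × 2 = 80
  Impeller intermittent contact: 9 × 7 × 4 = 252
  O-ring open circuit: 2 × 9 × 7 = 126
Sorted descending: 800, 280, 252, 140, 126, 80.
The fifth-highest RPN is 126 (O-ring open circuit).

126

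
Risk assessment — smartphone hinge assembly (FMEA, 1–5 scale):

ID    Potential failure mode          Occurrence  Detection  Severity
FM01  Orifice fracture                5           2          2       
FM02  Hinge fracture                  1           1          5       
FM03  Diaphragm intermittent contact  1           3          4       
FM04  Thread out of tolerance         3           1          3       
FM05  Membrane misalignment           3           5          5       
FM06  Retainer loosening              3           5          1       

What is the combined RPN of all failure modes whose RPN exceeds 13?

RPN = Severity × Occurrence × Detection:
  FM01: 2 × 5 × 2 = 20
  FM02: 5 × 1 × 1 = 5
  FM03: 4 × 1 × 3 = 12
  FM04: 3 × 3 × 1 = 9
  FM05: 5 × 3 × 5 = 75
  FM06: 1 × 3 × 5 = 15
RPN > 13: FM01 (20), FM05 (75), FM06 (15).
Sum: 20 + 75 + 15 = 110.

110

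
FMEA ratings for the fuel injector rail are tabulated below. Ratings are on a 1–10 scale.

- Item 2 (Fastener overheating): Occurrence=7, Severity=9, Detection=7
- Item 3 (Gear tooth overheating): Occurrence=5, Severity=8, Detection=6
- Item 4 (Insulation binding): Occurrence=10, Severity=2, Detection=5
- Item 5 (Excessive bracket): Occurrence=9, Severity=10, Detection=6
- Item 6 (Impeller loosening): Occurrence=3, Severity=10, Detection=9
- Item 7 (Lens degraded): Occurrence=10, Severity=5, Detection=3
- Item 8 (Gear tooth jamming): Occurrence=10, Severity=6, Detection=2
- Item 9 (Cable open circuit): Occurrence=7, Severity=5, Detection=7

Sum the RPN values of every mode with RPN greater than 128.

1886

RPN = Severity × Occurrence × Detection:
  Item 2: 9 × 7 × 7 = 441
  Item 3: 8 × 5 × 6 = 240
  Item 4: 2 × 10 × 5 = 100
  Item 5: 10 × 9 × 6 = 540
  Item 6: 10 × 3 × 9 = 270
  Item 7: 5 × 10 × 3 = 150
  Item 8: 6 × 10 × 2 = 120
  Item 9: 5 × 7 × 7 = 245
RPN > 128: Item 2 (441), Item 3 (240), Item 5 (540), Item 6 (270), Item 7 (150), Item 9 (245).
Sum: 441 + 240 + 540 + 270 + 150 + 245 = 1886.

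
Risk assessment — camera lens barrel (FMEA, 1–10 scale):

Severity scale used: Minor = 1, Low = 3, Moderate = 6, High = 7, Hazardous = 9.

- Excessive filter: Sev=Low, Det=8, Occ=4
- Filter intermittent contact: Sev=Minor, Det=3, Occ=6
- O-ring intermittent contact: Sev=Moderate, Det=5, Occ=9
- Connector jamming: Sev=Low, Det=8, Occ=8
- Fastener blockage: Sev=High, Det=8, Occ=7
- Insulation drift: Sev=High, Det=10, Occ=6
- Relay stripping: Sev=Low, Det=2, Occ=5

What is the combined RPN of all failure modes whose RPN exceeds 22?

1400

RPN = Severity × Occurrence × Detection:
  Excessive filter: 3 × 4 × 8 = 96
  Filter intermittent contact: 1 × 6 × 3 = 18
  O-ring intermittent contact: 6 × 9 × 5 = 270
  Connector jamming: 3 × 8 × 8 = 192
  Fastener blockage: 7 × 7 × 8 = 392
  Insulation drift: 7 × 6 × 10 = 420
  Relay stripping: 3 × 5 × 2 = 30
RPN > 22: Excessive filter (96), O-ring intermittent contact (270), Connector jamming (192), Fastener blockage (392), Insulation drift (420), Relay stripping (30).
Sum: 96 + 270 + 192 + 392 + 420 + 30 = 1400.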